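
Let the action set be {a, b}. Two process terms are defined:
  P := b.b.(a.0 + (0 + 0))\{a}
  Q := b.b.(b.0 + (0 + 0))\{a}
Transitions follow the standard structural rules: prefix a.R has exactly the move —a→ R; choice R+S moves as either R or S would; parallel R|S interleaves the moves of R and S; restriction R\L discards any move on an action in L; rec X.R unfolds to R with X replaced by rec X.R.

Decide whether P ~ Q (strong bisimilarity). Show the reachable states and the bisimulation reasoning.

not bisimilar

LTS(P): 3 reachable states
  s0 = b.b.(a.0 + (0 + 0))\{a} | =b=> s1
  s1 = b.(a.0 + (0 + 0))\{a} | =b=> s2
  s2 = (a.0 + (0 + 0))\{a} | deadlocked
LTS(Q): 4 reachable states
  t0 = b.b.(b.0 + (0 + 0))\{a} | =b=> t1
  t1 = b.(b.0 + (0 + 0))\{a} | =b=> t2
  t2 = (b.0 + (0 + 0))\{a} | =b=> t3
  t3 = 0\{a} | deadlocked
Partition-refinement fixed point:
  B0 = {s0, t1}
  B1 = {s1, t2}
  B2 = {s2, t3}
  B3 = {t0}
s0 ∈ B0, t0 ∈ B3 → different blocks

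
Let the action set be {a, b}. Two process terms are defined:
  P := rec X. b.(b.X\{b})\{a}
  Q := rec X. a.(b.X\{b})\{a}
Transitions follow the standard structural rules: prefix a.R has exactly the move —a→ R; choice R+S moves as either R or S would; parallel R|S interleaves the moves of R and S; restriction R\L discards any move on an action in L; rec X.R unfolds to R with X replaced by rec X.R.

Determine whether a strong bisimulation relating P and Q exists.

P ≁ Q

LTS(P): 3 reachable states
  s0 = rec X. b.(b.X\{b})\{a} ⊢ —b→ s1
  s1 = (b.(rec X. b.(b.X\{b})\{a})\{b})\{a} ⊢ —b→ s2
  s2 = (rec X. b.(b.X\{b})\{a})\{b}\{a} ⊢ deadlocked
LTS(Q): 3 reachable states
  t0 = rec X. a.(b.X\{b})\{a} ⊢ —a→ t1
  t1 = (b.(rec X. a.(b.X\{b})\{a})\{b})\{a} ⊢ —b→ t2
  t2 = (rec X. a.(b.X\{b})\{a})\{b}\{a} ⊢ deadlocked
Partition-refinement fixed point:
  B0 = {s0}
  B1 = {s1, t1}
  B2 = {s2, t2}
  B3 = {t0}
s0 ∈ B0, t0 ∈ B3 → different blocks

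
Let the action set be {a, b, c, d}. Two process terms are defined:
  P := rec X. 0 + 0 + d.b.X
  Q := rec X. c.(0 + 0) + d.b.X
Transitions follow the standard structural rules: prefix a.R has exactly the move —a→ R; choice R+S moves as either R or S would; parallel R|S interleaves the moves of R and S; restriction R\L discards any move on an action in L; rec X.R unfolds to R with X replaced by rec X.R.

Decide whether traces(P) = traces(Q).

LTS(P): 2 reachable states
  p0 = rec X. 0 + 0 + d.b.X | ··d··> p1
  p1 = b.(rec X. 0 + 0 + d.b.X) | ··b··> p0
LTS(Q): 3 reachable states
  q0 = rec X. c.(0 + 0) + d.b.X | ··c··> q1, ··d··> q2
  q1 = 0 + 0 | (no moves)
  q2 = b.(rec X. c.(0 + 0) + d.b.X) | ··b··> q0
Executing c from Q (initial set {q0}):
  step 1 (c): {q1}
  ✓ Q
Executing c from P (initial set {p0}):
  step 1 (c): ∅ (P stuck)

trace-distinct — witness ⟨c⟩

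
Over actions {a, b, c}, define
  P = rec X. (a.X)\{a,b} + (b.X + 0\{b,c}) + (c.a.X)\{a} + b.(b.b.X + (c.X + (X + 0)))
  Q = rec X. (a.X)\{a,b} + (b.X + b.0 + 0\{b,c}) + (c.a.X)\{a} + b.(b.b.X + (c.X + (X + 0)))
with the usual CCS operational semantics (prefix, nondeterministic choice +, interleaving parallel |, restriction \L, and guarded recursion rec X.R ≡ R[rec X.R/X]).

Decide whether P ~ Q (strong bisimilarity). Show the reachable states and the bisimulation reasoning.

not bisimilar

Reachable graph of P (4 states):
  u0 = rec X. (a.X)\{a,b} + (b.X + 0\{b,c}) + (c.a.X)\{a} + b.(b.b.X + (c.X + (X + 0))) | --b--▸ u0, --b--▸ u1, --c--▸ u2
  u1 = b.b.(rec X. (a.X)\{a,b} + (b.X + 0\{b,c}) + (c.a.X)\{a} + b.(b.b.X + (c.X + (X + 0)))) + (c.(rec X. (a.X)\{a,b} + (b.X + 0\{b,c}) + (c.a.X)\{a} + b.(b.b.X + (c.X + (X + 0)))) + ((rec X. (a.X)\{a,b} + (b.X + 0\{b,c}) + (c.a.X)\{a} + b.(b.b.X + (c.X + (X + 0)))) + 0)) | --b--▸ u0, --b--▸ u1, --b--▸ u3, --c--▸ u0, --c--▸ u2
  u2 = (a.(rec X. (a.X)\{a,b} + (b.X + 0\{b,c}) + (c.a.X)\{a} + b.(b.b.X + (c.X + (X + 0)))))\{a} | stopped
  u3 = b.(rec X. (a.X)\{a,b} + (b.X + 0\{b,c}) + (c.a.X)\{a} + b.(b.b.X + (c.X + (X + 0)))) | --b--▸ u0
Reachable graph of Q (5 states):
  v0 = rec X. (a.X)\{a,b} + (b.X + b.0 + 0\{b,c}) + (c.a.X)\{a} + b.(b.b.X + (c.X + (X + 0))) | --b--▸ v0, --b--▸ v1, --b--▸ v2, --c--▸ v3
  v1 = 0 | stopped
  v2 = b.b.(rec X. (a.X)\{a,b} + (b.X + b.0 + 0\{b,c}) + (c.a.X)\{a} + b.(b.b.X + (c.X + (X + 0)))) + (c.(rec X. (a.X)\{a,b} + (b.X + b.0 + 0\{b,c}) + (c.a.X)\{a} + b.(b.b.X + (c.X + (X + 0)))) + ((rec X. (a.X)\{a,b} + (b.X + b.0 + 0\{b,c}) + (c.a.X)\{a} + b.(b.b.X + (c.X + (X + 0)))) + 0)) | --b--▸ v0, --b--▸ v1, --b--▸ v2, --b--▸ v4, --c--▸ v0, --c--▸ v3
  v3 = (a.(rec X. (a.X)\{a,b} + (b.X + b.0 + 0\{b,c}) + (c.a.X)\{a} + b.(b.b.X + (c.X + (X + 0)))))\{a} | stopped
  v4 = b.(rec X. (a.X)\{a,b} + (b.X + b.0 + 0\{b,c}) + (c.a.X)\{a} + b.(b.b.X + (c.X + (X + 0)))) | --b--▸ v0
Bisimilarity quotient blocks:
  B0 = {u0}
  B1 = {u2, v1, v3}
  B2 = {u1}
  B3 = {u3}
  B4 = {v0}
  B5 = {v2}
  B6 = {v4}
u0 ∈ B0, v0 ∈ B4 → different blocks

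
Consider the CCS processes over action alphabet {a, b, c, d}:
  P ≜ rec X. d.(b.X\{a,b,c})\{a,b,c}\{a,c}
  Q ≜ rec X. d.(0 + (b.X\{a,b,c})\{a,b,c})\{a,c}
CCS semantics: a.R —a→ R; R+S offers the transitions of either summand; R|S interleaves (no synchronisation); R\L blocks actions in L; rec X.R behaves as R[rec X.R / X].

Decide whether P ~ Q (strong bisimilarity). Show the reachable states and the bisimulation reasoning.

YES

P's transition system — 2 states:
  u0 = rec X. d.(b.X\{a,b,c})\{a,b,c}\{a,c} ⊢ ··d··> u1
  u1 = (b.(rec X. d.(b.X\{a,b,c})\{a,b,c}\{a,c})\{a,b,c})\{a,b,c}\{a,c} ⊢ deadlocked
Q's transition system — 2 states:
  v0 = rec X. d.(0 + (b.X\{a,b,c})\{a,b,c})\{a,c} ⊢ ··d··> v1
  v1 = (0 + (b.(rec X. d.(0 + (b.X\{a,b,c})\{a,b,c})\{a,c})\{a,b,c})\{a,b,c})\{a,c} ⊢ deadlocked
Bisimilarity quotient blocks:
  B0 = {u0, v0}
  B1 = {u1, v1}
u0 ∈ B0, v0 ∈ B0 → same block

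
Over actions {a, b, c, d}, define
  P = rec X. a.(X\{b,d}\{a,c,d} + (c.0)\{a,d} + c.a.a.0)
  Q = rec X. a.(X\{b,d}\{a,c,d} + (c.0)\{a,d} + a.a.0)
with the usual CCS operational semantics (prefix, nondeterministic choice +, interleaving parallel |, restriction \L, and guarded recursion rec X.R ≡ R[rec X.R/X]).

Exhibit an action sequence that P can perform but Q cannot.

aca

P's transition system — 6 states:
  u0 = rec X. a.(X\{b,d}\{a,c,d} + (c.0)\{a,d} + c.a.a.0) :: -a-> u1
  u1 = (rec X. a.(X\{b,d}\{a,c,d} + (c.0)\{a,d} + c.a.a.0))\{b,d}\{a,c,d} + (c.0)\{a,d} + c.a.a.0 :: -c-> u2, -c-> u3
  u2 = 0\{a,d} :: ·
  u3 = a.a.0 :: -a-> u4
  u4 = a.0 :: -a-> u5
  u5 = 0 :: ·
Q's transition system — 5 states:
  v0 = rec X. a.(X\{b,d}\{a,c,d} + (c.0)\{a,d} + a.a.0) :: -a-> v1
  v1 = (rec X. a.(X\{b,d}\{a,c,d} + (c.0)\{a,d} + a.a.0))\{b,d}\{a,c,d} + (c.0)\{a,d} + a.a.0 :: -a-> v2, -c-> v3
  v2 = a.0 :: -a-> v4
  v3 = 0\{a,d} :: ·
  v4 = 0 :: ·
Executing aca from P (initial set {u0}):
  after a @ step 1: {u1}
  after c @ step 2: {u2, u3}
  after a @ step 3: {u4}
  — P admits the full trace.
Executing aca from Q (initial set {v0}):
  after a @ step 1: {v1}
  after c @ step 2: {v3}
  after a @ step 3: ∅ (Q stuck)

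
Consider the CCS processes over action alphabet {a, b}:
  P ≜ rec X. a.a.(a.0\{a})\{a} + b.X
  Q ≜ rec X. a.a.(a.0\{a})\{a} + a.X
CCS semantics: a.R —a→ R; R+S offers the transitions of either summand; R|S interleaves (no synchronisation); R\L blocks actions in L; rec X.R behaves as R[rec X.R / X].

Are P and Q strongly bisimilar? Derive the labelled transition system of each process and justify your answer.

Reachable graph of P (3 states):
  u0 = rec X. a.a.(a.0\{a})\{a} + b.X | ··a··> u1, ··b··> u0
  u1 = a.(a.0\{a})\{a} | ··a··> u2
  u2 = (a.0\{a})\{a} | stopped
Reachable graph of Q (3 states):
  v0 = rec X. a.a.(a.0\{a})\{a} + a.X | ··a··> v0, ··a··> v1
  v1 = a.(a.0\{a})\{a} | ··a··> v2
  v2 = (a.0\{a})\{a} | stopped
Bisimilarity quotient blocks:
  B0 = {u0}
  B1 = {u1, v1}
  B2 = {u2, v2}
  B3 = {v0}
u0 ∈ B0, v0 ∈ B3 → different blocks

not bisimilar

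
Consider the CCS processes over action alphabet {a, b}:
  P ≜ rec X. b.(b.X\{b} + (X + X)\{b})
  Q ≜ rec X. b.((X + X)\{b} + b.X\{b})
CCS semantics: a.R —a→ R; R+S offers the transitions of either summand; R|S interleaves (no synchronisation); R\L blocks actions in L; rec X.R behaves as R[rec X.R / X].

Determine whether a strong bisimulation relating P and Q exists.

P's transition system — 3 states:
  u0 = rec X. b.(b.X\{b} + (X + X)\{b}) ⊢ -b-> u1
  u1 = b.(rec X. b.(b.X\{b} + (X + X)\{b}))\{b} + ((rec X. b.(b.X\{b} + (X + X)\{b})) + (rec X. b.(b.X\{b} + (X + X)\{b})))\{b} ⊢ -b-> u2
  u2 = (rec X. b.(b.X\{b} + (X + X)\{b}))\{b} ⊢ stopped
Q's transition system — 3 states:
  v0 = rec X. b.((X + X)\{b} + b.X\{b}) ⊢ -b-> v1
  v1 = ((rec X. b.((X + X)\{b} + b.X\{b})) + (rec X. b.((X + X)\{b} + b.X\{b})))\{b} + b.(rec X. b.((X + X)\{b} + b.X\{b}))\{b} ⊢ -b-> v2
  v2 = (rec X. b.((X + X)\{b} + b.X\{b}))\{b} ⊢ stopped
Coarsest stable partition (strong bisimilarity classes):
  B0 = {u0, v0}
  B1 = {u1, v1}
  B2 = {u2, v2}
u0 ∈ B0, v0 ∈ B0 → same block

bisimilar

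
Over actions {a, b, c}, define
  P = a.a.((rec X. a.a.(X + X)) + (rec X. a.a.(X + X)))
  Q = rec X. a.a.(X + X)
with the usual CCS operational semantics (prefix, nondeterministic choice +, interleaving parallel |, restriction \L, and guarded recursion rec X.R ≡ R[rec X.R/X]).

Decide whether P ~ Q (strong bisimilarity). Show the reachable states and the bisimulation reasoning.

bisimilar

LTS(P): 3 reachable states
  m0 = a.a.((rec X. a.a.(X + X)) + (rec X. a.a.(X + X))) → ··a··> m1
  m1 = a.((rec X. a.a.(X + X)) + (rec X. a.a.(X + X))) → ··a··> m2
  m2 = (rec X. a.a.(X + X)) + (rec X. a.a.(X + X)) → ··a··> m1
LTS(Q): 3 reachable states
  n0 = rec X. a.a.(X + X) → ··a··> n1
  n1 = a.((rec X. a.a.(X + X)) + (rec X. a.a.(X + X))) → ··a··> n2
  n2 = (rec X. a.a.(X + X)) + (rec X. a.a.(X + X)) → ··a··> n1
Coarsest stable partition (strong bisimilarity classes):
  B0 = {m0, m1, m2, n0, n1, n2}
m0 ∈ B0, n0 ∈ B0 → same block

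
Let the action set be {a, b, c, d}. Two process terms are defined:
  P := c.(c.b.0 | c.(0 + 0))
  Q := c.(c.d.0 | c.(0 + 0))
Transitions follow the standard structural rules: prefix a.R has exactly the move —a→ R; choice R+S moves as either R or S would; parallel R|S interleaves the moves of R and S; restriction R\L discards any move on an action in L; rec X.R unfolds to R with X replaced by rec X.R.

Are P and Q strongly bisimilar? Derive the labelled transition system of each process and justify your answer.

P's transition system — 7 states:
  p0 = c.(c.b.0 | c.(0 + 0)) :: -c-> p1
  p1 = c.b.0 | c.(0 + 0) :: -c-> p2, -c-> p3
  p2 = b.0 | c.(0 + 0) :: -b-> p4, -c-> p5
  p3 = c.b.0 | (0 + 0) :: -c-> p5
  p4 = 0 | c.(0 + 0) :: -c-> p6
  p5 = b.0 | (0 + 0) :: -b-> p6
  p6 = 0 | (0 + 0) :: (no moves)
Q's transition system — 7 states:
  q0 = c.(c.d.0 | c.(0 + 0)) :: -c-> q1
  q1 = c.d.0 | c.(0 + 0) :: -c-> q2, -c-> q3
  q2 = c.d.0 | (0 + 0) :: -c-> q4
  q3 = d.0 | c.(0 + 0) :: -c-> q4, -d-> q5
  q4 = d.0 | (0 + 0) :: -d-> q6
  q5 = 0 | c.(0 + 0) :: -c-> q6
  q6 = 0 | (0 + 0) :: (no moves)
Partition-refinement fixed point:
  B0 = {p0}
  B1 = {p1}
  B2 = {p2}
  B3 = {p4, q5}
  B4 = {p6, q6}
  B5 = {p5}
  B6 = {p3}
  B7 = {q0}
  B8 = {q1}
  B9 = {q3}
  B10 = {q4}
  B11 = {q2}
p0 ∈ B0, q0 ∈ B7 → different blocks

P ≁ Q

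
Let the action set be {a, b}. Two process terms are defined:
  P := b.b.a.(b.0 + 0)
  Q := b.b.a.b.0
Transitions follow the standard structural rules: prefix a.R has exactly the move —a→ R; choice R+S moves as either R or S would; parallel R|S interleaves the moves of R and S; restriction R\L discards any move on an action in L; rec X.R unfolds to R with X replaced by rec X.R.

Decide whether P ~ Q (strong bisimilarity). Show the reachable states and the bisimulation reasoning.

P's transition system — 5 states:
  p0 = b.b.a.(b.0 + 0) has moves -b-> p1
  p1 = b.a.(b.0 + 0) has moves -b-> p2
  p2 = a.(b.0 + 0) has moves -a-> p3
  p3 = b.0 + 0 has moves -b-> p4
  p4 = 0 has moves (no moves)
Q's transition system — 5 states:
  q0 = b.b.a.b.0 has moves -b-> q1
  q1 = b.a.b.0 has moves -b-> q2
  q2 = a.b.0 has moves -a-> q3
  q3 = b.0 has moves -b-> q4
  q4 = 0 has moves (no moves)
Bisimilarity quotient blocks:
  B0 = {p0, q0}
  B1 = {p1, q1}
  B2 = {p2, q2}
  B3 = {p3, q3}
  B4 = {p4, q4}
p0 ∈ B0, q0 ∈ B0 → same block

P ~ Q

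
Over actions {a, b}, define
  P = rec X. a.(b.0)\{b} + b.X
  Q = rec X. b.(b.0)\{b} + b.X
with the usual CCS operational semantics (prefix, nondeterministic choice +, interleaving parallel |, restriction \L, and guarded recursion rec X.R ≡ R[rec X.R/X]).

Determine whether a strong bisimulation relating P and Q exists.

LTS(P): 2 reachable states
  u0 = rec X. a.(b.0)\{b} + b.X :: =a=> u1, =b=> u0
  u1 = (b.0)\{b} :: (no moves)
LTS(Q): 2 reachable states
  v0 = rec X. b.(b.0)\{b} + b.X :: =b=> v0, =b=> v1
  v1 = (b.0)\{b} :: (no moves)
Partition-refinement fixed point:
  B0 = {u0}
  B1 = {u1, v1}
  B2 = {v0}
u0 ∈ B0, v0 ∈ B2 → different blocks

P ≁ Q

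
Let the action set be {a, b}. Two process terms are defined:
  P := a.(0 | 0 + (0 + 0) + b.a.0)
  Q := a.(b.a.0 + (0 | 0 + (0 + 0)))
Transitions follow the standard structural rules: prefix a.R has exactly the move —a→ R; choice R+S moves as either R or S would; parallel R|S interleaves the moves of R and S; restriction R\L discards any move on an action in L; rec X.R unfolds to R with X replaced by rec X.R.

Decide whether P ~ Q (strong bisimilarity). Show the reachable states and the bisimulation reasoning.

P ~ Q

Reachable graph of P (4 states):
  u0 = a.(0 | 0 + (0 + 0) + b.a.0) has moves =a=> u1
  u1 = 0 | 0 + (0 + 0) + b.a.0 has moves =b=> u2
  u2 = a.0 has moves =a=> u3
  u3 = 0 has moves ·
Reachable graph of Q (4 states):
  v0 = a.(b.a.0 + (0 | 0 + (0 + 0))) has moves =a=> v1
  v1 = b.a.0 + (0 | 0 + (0 + 0)) has moves =b=> v2
  v2 = a.0 has moves =a=> v3
  v3 = 0 has moves ·
Bisimilarity quotient blocks:
  B0 = {u0, v0}
  B1 = {u1, v1}
  B2 = {u2, v2}
  B3 = {u3, v3}
u0 ∈ B0, v0 ∈ B0 → same block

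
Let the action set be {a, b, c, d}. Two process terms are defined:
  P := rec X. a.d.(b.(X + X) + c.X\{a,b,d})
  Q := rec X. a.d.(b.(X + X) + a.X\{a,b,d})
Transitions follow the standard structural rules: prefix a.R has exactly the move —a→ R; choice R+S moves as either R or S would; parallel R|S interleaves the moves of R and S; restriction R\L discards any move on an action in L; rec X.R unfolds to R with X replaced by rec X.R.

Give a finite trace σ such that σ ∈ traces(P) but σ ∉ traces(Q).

adc

LTS(P): 5 reachable states
  p0 = rec X. a.d.(b.(X + X) + c.X\{a,b,d}) ⊢ ··a··> p1
  p1 = d.(b.((rec X. a.d.(b.(X + X) + c.X\{a,b,d})) + (rec X. a.d.(b.(X + X) + c.X\{a,b,d}))) + c.(rec X. a.d.(b.(X + X) + c.X\{a,b,d}))\{a,b,d}) ⊢ ··d··> p2
  p2 = b.((rec X. a.d.(b.(X + X) + c.X\{a,b,d})) + (rec X. a.d.(b.(X + X) + c.X\{a,b,d}))) + c.(rec X. a.d.(b.(X + X) + c.X\{a,b,d}))\{a,b,d} ⊢ ··b··> p3, ··c··> p4
  p3 = (rec X. a.d.(b.(X + X) + c.X\{a,b,d})) + (rec X. a.d.(b.(X + X) + c.X\{a,b,d})) ⊢ ··a··> p1
  p4 = (rec X. a.d.(b.(X + X) + c.X\{a,b,d}))\{a,b,d} ⊢ deadlocked
LTS(Q): 5 reachable states
  q0 = rec X. a.d.(b.(X + X) + a.X\{a,b,d}) ⊢ ··a··> q1
  q1 = d.(b.((rec X. a.d.(b.(X + X) + a.X\{a,b,d})) + (rec X. a.d.(b.(X + X) + a.X\{a,b,d}))) + a.(rec X. a.d.(b.(X + X) + a.X\{a,b,d}))\{a,b,d}) ⊢ ··d··> q2
  q2 = b.((rec X. a.d.(b.(X + X) + a.X\{a,b,d})) + (rec X. a.d.(b.(X + X) + a.X\{a,b,d}))) + a.(rec X. a.d.(b.(X + X) + a.X\{a,b,d}))\{a,b,d} ⊢ ··a··> q3, ··b··> q4
  q3 = (rec X. a.d.(b.(X + X) + a.X\{a,b,d}))\{a,b,d} ⊢ deadlocked
  q4 = (rec X. a.d.(b.(X + X) + a.X\{a,b,d})) + (rec X. a.d.(b.(X + X) + a.X\{a,b,d})) ⊢ ··a··> q1
Trace ⟨adc⟩ through P, begin at {p0}:
  step 1 (a): {p1}
  step 2 (d): {p2}
  step 3 (c): {p4}
  P completes σ.
Trace ⟨adc⟩ through Q, begin at {q0}:
  step 1 (a): {q1}
  step 2 (d): {q2}
  step 3 (c): no successor for Q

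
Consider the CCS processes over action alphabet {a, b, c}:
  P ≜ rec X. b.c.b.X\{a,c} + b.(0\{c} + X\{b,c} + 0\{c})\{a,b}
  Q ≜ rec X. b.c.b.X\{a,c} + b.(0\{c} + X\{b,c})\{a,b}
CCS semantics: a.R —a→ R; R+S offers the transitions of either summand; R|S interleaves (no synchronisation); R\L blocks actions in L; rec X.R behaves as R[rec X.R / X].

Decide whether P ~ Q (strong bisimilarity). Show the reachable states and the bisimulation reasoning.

P's transition system — 7 states:
  u0 = rec X. b.c.b.X\{a,c} + b.(0\{c} + X\{b,c} + 0\{c})\{a,b} has moves --b--▸ u1, --b--▸ u2
  u1 = (0\{c} + (rec X. b.c.b.X\{a,c} + b.(0\{c} + X\{b,c} + 0\{c})\{a,b})\{b,c} + 0\{c})\{a,b} has moves (no moves)
  u2 = c.b.(rec X. b.c.b.X\{a,c} + b.(0\{c} + X\{b,c} + 0\{c})\{a,b})\{a,c} has moves --c--▸ u3
  u3 = b.(rec X. b.c.b.X\{a,c} + b.(0\{c} + X\{b,c} + 0\{c})\{a,b})\{a,c} has moves --b--▸ u4
  u4 = (rec X. b.c.b.X\{a,c} + b.(0\{c} + X\{b,c} + 0\{c})\{a,b})\{a,c} has moves --b--▸ u5, --b--▸ u6
  u5 = (0\{c} + (rec X. b.c.b.X\{a,c} + b.(0\{c} + X\{b,c} + 0\{c})\{a,b})\{b,c} + 0\{c})\{a,b}\{a,c} has moves (no moves)
  u6 = (c.b.(rec X. b.c.b.X\{a,c} + b.(0\{c} + X\{b,c} + 0\{c})\{a,b})\{a,c})\{a,c} has moves (no moves)
Q's transition system — 7 states:
  v0 = rec X. b.c.b.X\{a,c} + b.(0\{c} + X\{b,c})\{a,b} has moves --b--▸ v1, --b--▸ v2
  v1 = (0\{c} + (rec X. b.c.b.X\{a,c} + b.(0\{c} + X\{b,c})\{a,b})\{b,c})\{a,b} has moves (no moves)
  v2 = c.b.(rec X. b.c.b.X\{a,c} + b.(0\{c} + X\{b,c})\{a,b})\{a,c} has moves --c--▸ v3
  v3 = b.(rec X. b.c.b.X\{a,c} + b.(0\{c} + X\{b,c})\{a,b})\{a,c} has moves --b--▸ v4
  v4 = (rec X. b.c.b.X\{a,c} + b.(0\{c} + X\{b,c})\{a,b})\{a,c} has moves --b--▸ v5, --b--▸ v6
  v5 = (0\{c} + (rec X. b.c.b.X\{a,c} + b.(0\{c} + X\{b,c})\{a,b})\{b,c})\{a,b}\{a,c} has moves (no moves)
  v6 = (c.b.(rec X. b.c.b.X\{a,c} + b.(0\{c} + X\{b,c})\{a,b})\{a,c})\{a,c} has moves (no moves)
Partition-refinement fixed point:
  B0 = {u0, v0}
  B1 = {u1, u5, u6, v1, v5, v6}
  B2 = {u2, v2}
  B3 = {u3, v3}
  B4 = {u4, v4}
u0 ∈ B0, v0 ∈ B0 → same block

YES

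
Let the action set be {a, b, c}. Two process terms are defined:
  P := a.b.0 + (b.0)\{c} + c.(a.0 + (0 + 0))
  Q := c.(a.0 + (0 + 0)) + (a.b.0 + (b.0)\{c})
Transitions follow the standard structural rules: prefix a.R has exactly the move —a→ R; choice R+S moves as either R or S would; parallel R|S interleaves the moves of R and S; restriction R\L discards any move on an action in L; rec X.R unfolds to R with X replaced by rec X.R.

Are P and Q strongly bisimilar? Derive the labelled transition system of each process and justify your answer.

YES

P's transition system — 5 states:
  p0 = a.b.0 + (b.0)\{c} + c.(a.0 + (0 + 0)) has moves --a--▸ p1, --b--▸ p2, --c--▸ p3
  p1 = b.0 has moves --b--▸ p4
  p2 = 0\{c} has moves deadlocked
  p3 = a.0 + (0 + 0) has moves --a--▸ p4
  p4 = 0 has moves deadlocked
Q's transition system — 5 states:
  q0 = c.(a.0 + (0 + 0)) + (a.b.0 + (b.0)\{c}) has moves --a--▸ q1, --b--▸ q2, --c--▸ q3
  q1 = b.0 has moves --b--▸ q4
  q2 = 0\{c} has moves deadlocked
  q3 = a.0 + (0 + 0) has moves --a--▸ q4
  q4 = 0 has moves deadlocked
Coarsest stable partition (strong bisimilarity classes):
  B0 = {p0, q0}
  B1 = {p1, q1}
  B2 = {p2, p4, q2, q4}
  B3 = {p3, q3}
p0 ∈ B0, q0 ∈ B0 → same block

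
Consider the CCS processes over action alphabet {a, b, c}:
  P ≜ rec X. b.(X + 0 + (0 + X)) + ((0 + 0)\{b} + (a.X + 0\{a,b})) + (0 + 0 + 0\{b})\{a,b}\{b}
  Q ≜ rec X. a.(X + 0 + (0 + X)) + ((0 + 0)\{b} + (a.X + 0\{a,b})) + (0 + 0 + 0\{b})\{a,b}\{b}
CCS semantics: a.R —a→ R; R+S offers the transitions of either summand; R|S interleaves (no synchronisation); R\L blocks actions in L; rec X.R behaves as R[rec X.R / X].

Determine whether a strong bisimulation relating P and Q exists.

LTS(P): 2 reachable states
  m0 = rec X. b.(X + 0 + (0 + X)) + ((0 + 0)\{b} + (a.X + 0\{a,b})) + (0 + 0 + 0\{b})\{a,b}\{b} → -a-> m0, -b-> m1
  m1 = (rec X. b.(X + 0 + (0 + X)) + ((0 + 0)\{b} + (a.X + 0\{a,b})) + (0 + 0 + 0\{b})\{a,b}\{b}) + 0 + (0 + (rec X. b.(X + 0 + (0 + X)) + ((0 + 0)\{b} + (a.X + 0\{a,b})) + (0 + 0 + 0\{b})\{a,b}\{b})) → -a-> m0, -b-> m1
LTS(Q): 2 reachable states
  n0 = rec X. a.(X + 0 + (0 + X)) + ((0 + 0)\{b} + (a.X + 0\{a,b})) + (0 + 0 + 0\{b})\{a,b}\{b} → -a-> n0, -a-> n1
  n1 = (rec X. a.(X + 0 + (0 + X)) + ((0 + 0)\{b} + (a.X + 0\{a,b})) + (0 + 0 + 0\{b})\{a,b}\{b}) + 0 + (0 + (rec X. a.(X + 0 + (0 + X)) + ((0 + 0)\{b} + (a.X + 0\{a,b})) + (0 + 0 + 0\{b})\{a,b}\{b})) → -a-> n0, -a-> n1
Bisimilarity quotient blocks:
  B0 = {m0, m1}
  B1 = {n0, n1}
m0 ∈ B0, n0 ∈ B1 → different blocks

not bisimilar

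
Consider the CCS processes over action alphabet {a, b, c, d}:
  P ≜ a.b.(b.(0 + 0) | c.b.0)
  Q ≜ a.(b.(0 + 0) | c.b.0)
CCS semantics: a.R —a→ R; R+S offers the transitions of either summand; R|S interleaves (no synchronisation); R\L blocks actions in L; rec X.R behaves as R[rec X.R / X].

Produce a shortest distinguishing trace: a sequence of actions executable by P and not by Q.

P's transition system — 8 states:
  m0 = a.b.(b.(0 + 0) | c.b.0) ⊢ —a→ m1
  m1 = b.(b.(0 + 0) | c.b.0) ⊢ —b→ m2
  m2 = b.(0 + 0) | c.b.0 ⊢ —b→ m3, —c→ m4
  m3 = (0 + 0) | c.b.0 ⊢ —c→ m5
  m4 = b.(0 + 0) | b.0 ⊢ —b→ m5, —b→ m6
  m5 = (0 + 0) | b.0 ⊢ —b→ m7
  m6 = b.(0 + 0) | 0 ⊢ —b→ m7
  m7 = (0 + 0) | 0 ⊢ ∅
Q's transition system — 7 states:
  n0 = a.(b.(0 + 0) | c.b.0) ⊢ —a→ n1
  n1 = b.(0 + 0) | c.b.0 ⊢ —b→ n2, —c→ n3
  n2 = (0 + 0) | c.b.0 ⊢ —c→ n4
  n3 = b.(0 + 0) | b.0 ⊢ —b→ n4, —b→ n5
  n4 = (0 + 0) | b.0 ⊢ —b→ n6
  n5 = b.(0 + 0) | 0 ⊢ —b→ n6
  n6 = (0 + 0) | 0 ⊢ ∅
Executing abb from P (initial set {m0}):
  step 1 (a): {m1}
  step 2 (b): {m2}
  step 3 (b): {m3}
  P completes σ.
Executing abb from Q (initial set {n0}):
  step 1 (a): {n1}
  step 2 (b): {n2}
  step 3 (b): ∅ (Q stuck)

abb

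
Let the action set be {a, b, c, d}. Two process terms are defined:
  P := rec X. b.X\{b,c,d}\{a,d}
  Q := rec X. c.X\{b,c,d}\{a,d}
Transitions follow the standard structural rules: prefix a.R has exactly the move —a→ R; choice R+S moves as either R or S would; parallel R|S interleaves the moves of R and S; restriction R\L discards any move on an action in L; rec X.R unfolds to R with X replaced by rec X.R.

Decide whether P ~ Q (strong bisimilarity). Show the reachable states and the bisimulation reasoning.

not bisimilar

Reachable graph of P (2 states):
  m0 = rec X. b.X\{b,c,d}\{a,d} :: =b=> m1
  m1 = (rec X. b.X\{b,c,d}\{a,d})\{b,c,d}\{a,d} :: (no moves)
Reachable graph of Q (2 states):
  n0 = rec X. c.X\{b,c,d}\{a,d} :: =c=> n1
  n1 = (rec X. c.X\{b,c,d}\{a,d})\{b,c,d}\{a,d} :: (no moves)
Partition-refinement fixed point:
  B0 = {m0}
  B1 = {m1, n1}
  B2 = {n0}
m0 ∈ B0, n0 ∈ B2 → different blocks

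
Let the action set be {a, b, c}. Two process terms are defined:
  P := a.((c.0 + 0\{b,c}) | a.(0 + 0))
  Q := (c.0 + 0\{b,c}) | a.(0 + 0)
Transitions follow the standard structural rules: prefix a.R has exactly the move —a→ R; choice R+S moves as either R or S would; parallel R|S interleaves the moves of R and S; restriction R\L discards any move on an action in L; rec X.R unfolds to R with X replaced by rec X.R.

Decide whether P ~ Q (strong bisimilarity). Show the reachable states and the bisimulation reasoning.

not bisimilar

P's transition system — 5 states:
  m0 = a.((c.0 + 0\{b,c}) | a.(0 + 0)) → =a=> m1
  m1 = (c.0 + 0\{b,c}) | a.(0 + 0) → =a=> m2, =c=> m3
  m2 = (c.0 + 0\{b,c}) | (0 + 0) → =c=> m4
  m3 = 0 | a.(0 + 0) → =a=> m4
  m4 = 0 | (0 + 0) → ∅
Q's transition system — 4 states:
  n0 = (c.0 + 0\{b,c}) | a.(0 + 0) → =a=> n1, =c=> n2
  n1 = (c.0 + 0\{b,c}) | (0 + 0) → =c=> n3
  n2 = 0 | a.(0 + 0) → =a=> n3
  n3 = 0 | (0 + 0) → ∅
Coarsest stable partition (strong bisimilarity classes):
  B0 = {m0}
  B1 = {m1, n0}
  B2 = {m2, n1}
  B3 = {m4, n3}
  B4 = {m3, n2}
m0 ∈ B0, n0 ∈ B1 → different blocks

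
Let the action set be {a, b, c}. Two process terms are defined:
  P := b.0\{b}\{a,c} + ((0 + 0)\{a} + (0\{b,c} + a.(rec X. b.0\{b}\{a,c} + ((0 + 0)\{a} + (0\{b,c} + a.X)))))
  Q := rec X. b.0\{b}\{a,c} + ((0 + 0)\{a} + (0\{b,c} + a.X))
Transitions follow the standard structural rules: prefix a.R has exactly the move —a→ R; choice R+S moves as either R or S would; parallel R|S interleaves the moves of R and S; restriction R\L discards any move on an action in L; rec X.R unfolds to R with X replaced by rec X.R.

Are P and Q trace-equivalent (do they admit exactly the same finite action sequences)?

P's transition system — 3 states:
  p0 = b.0\{b}\{a,c} + ((0 + 0)\{a} + (0\{b,c} + a.(rec X. b.0\{b}\{a,c} + ((0 + 0)\{a} + (0\{b,c} + a.X))))) → =a=> p1, =b=> p2
  p1 = rec X. b.0\{b}\{a,c} + ((0 + 0)\{a} + (0\{b,c} + a.X)) → =a=> p1, =b=> p2
  p2 = 0\{b}\{a,c} → ∅
Q's transition system — 2 states:
  q0 = rec X. b.0\{b}\{a,c} + ((0 + 0)\{a} + (0\{b,c} + a.X)) → =a=> q0, =b=> q1
  q1 = 0\{b}\{a,c} → ∅
Coarsest stable partition (strong bisimilarity classes):
  B0 = {p0, p1, q0}
  B1 = {p2, q1}
p0 ∈ B0, q0 ∈ B0 → same block
Bisimilar ⇒ trace-equivalent.

trace-equivalent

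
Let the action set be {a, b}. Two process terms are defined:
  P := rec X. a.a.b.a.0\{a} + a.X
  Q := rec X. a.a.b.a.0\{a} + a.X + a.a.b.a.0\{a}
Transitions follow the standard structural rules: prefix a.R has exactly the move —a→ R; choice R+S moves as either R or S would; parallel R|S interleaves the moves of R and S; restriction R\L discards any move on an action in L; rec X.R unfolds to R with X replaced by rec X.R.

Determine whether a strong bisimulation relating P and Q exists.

bisimilar

LTS(P): 5 reachable states
  p0 = rec X. a.a.b.a.0\{a} + a.X → —a→ p0, —a→ p1
  p1 = a.b.a.0\{a} → —a→ p2
  p2 = b.a.0\{a} → —b→ p3
  p3 = a.0\{a} → —a→ p4
  p4 = 0\{a} → (no moves)
LTS(Q): 5 reachable states
  q0 = rec X. a.a.b.a.0\{a} + a.X + a.a.b.a.0\{a} → —a→ q0, —a→ q1
  q1 = a.b.a.0\{a} → —a→ q2
  q2 = b.a.0\{a} → —b→ q3
  q3 = a.0\{a} → —a→ q4
  q4 = 0\{a} → (no moves)
Partition-refinement fixed point:
  B0 = {p0, q0}
  B1 = {p1, q1}
  B2 = {p2, q2}
  B3 = {p3, q3}
  B4 = {p4, q4}
p0 ∈ B0, q0 ∈ B0 → same block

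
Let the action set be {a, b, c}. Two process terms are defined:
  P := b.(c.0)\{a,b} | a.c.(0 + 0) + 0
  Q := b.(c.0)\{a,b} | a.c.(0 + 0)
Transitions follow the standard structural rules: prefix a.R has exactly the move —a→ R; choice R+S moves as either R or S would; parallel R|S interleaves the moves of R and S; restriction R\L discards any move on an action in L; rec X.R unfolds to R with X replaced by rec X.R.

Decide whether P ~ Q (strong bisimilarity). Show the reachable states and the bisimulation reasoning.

P's transition system — 9 states:
  p0 = b.(c.0)\{a,b} | a.c.(0 + 0) + 0 :: -a-> p1, -b-> p2
  p1 = b.(c.0)\{a,b} | c.(0 + 0) :: -b-> p3, -c-> p4
  p2 = (c.0)\{a,b} | a.c.(0 + 0) :: -a-> p3, -c-> p5
  p3 = (c.0)\{a,b} | c.(0 + 0) :: -c-> p6, -c-> p7
  p4 = b.(c.0)\{a,b} | (0 + 0) :: -b-> p6
  p5 = 0\{a,b} | a.c.(0 + 0) :: -a-> p7
  p6 = (c.0)\{a,b} | (0 + 0) :: -c-> p8
  p7 = 0\{a,b} | c.(0 + 0) :: -c-> p8
  p8 = 0\{a,b} | (0 + 0) :: stopped
Q's transition system — 9 states:
  q0 = b.(c.0)\{a,b} | a.c.(0 + 0) :: -a-> q1, -b-> q2
  q1 = b.(c.0)\{a,b} | c.(0 + 0) :: -b-> q3, -c-> q4
  q2 = (c.0)\{a,b} | a.c.(0 + 0) :: -a-> q3, -c-> q5
  q3 = (c.0)\{a,b} | c.(0 + 0) :: -c-> q6, -c-> q7
  q4 = b.(c.0)\{a,b} | (0 + 0) :: -b-> q6
  q5 = 0\{a,b} | a.c.(0 + 0) :: -a-> q7
  q6 = (c.0)\{a,b} | (0 + 0) :: -c-> q8
  q7 = 0\{a,b} | c.(0 + 0) :: -c-> q8
  q8 = 0\{a,b} | (0 + 0) :: stopped
Bisimilarity quotient blocks:
  B0 = {p0, q0}
  B1 = {p1, q1}
  B2 = {p4, q4}
  B3 = {p6, p7, q6, q7}
  B4 = {p8, q8}
  B5 = {p3, q3}
  B6 = {p2, q2}
  B7 = {p5, q5}
p0 ∈ B0, q0 ∈ B0 → same block

YES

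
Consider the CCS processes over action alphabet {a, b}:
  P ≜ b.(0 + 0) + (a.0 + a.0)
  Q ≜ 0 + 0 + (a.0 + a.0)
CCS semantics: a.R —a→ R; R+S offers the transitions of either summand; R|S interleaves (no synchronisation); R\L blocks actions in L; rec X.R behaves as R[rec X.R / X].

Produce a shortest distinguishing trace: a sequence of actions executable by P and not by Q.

Reachable graph of P (3 states):
  u0 = b.(0 + 0) + (a.0 + a.0) has moves —a→ u1, —b→ u2
  u1 = 0 has moves deadlocked
  u2 = 0 + 0 has moves deadlocked
Reachable graph of Q (2 states):
  v0 = 0 + 0 + (a.0 + a.0) has moves —a→ v1
  v1 = 0 has moves deadlocked
Run σ = ⟨b⟩ on P: start {u0}
  step 1 (b): {u2}
  P completes σ.
Run σ = ⟨b⟩ on Q: start {v0}
  step 1 (b): ∅  — Q cannot continue

b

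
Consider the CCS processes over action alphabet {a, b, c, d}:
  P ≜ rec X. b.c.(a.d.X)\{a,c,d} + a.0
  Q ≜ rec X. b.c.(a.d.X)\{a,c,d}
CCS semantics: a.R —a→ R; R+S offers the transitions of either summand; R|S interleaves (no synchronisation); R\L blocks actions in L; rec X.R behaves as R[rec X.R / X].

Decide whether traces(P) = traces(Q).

Reachable graph of P (4 states):
  p0 = rec X. b.c.(a.d.X)\{a,c,d} + a.0 :: —a→ p1, —b→ p2
  p1 = 0 :: (no moves)
  p2 = c.(a.d.(rec X. b.c.(a.d.X)\{a,c,d} + a.0))\{a,c,d} :: —c→ p3
  p3 = (a.d.(rec X. b.c.(a.d.X)\{a,c,d} + a.0))\{a,c,d} :: (no moves)
Reachable graph of Q (3 states):
  q0 = rec X. b.c.(a.d.X)\{a,c,d} :: —b→ q1
  q1 = c.(a.d.(rec X. b.c.(a.d.X)\{a,c,d}))\{a,c,d} :: —c→ q2
  q2 = (a.d.(rec X. b.c.(a.d.X)\{a,c,d}))\{a,c,d} :: (no moves)
Executing a from P (initial set {p0}):
  after a @ step 1: {p1}
  P completes σ.
Executing a from Q (initial set {q0}):
  after a @ step 1: ∅ (Q stuck)

trace-distinct — witness ⟨a⟩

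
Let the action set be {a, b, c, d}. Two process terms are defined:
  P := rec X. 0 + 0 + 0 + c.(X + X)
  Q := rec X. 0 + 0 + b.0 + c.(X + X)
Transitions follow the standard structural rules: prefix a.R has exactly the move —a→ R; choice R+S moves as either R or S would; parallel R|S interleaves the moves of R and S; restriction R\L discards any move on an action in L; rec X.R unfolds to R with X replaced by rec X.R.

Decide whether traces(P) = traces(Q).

Reachable graph of P (2 states):
  s0 = rec X. 0 + 0 + 0 + c.(X + X) :: ··c··> s1
  s1 = (rec X. 0 + 0 + 0 + c.(X + X)) + (rec X. 0 + 0 + 0 + c.(X + X)) :: ··c··> s1
Reachable graph of Q (3 states):
  t0 = rec X. 0 + 0 + b.0 + c.(X + X) :: ··b··> t1, ··c··> t2
  t1 = 0 :: (no moves)
  t2 = (rec X. 0 + 0 + b.0 + c.(X + X)) + (rec X. 0 + 0 + b.0 + c.(X + X)) :: ··b··> t1, ··c··> t2
Executing b from Q (initial set {t0}):
  after b @ step 1: {t1}
  — Q admits the full trace.
Executing b from P (initial set {s0}):
  after b @ step 1: ∅ (P stuck)

NO — witness ⟨b⟩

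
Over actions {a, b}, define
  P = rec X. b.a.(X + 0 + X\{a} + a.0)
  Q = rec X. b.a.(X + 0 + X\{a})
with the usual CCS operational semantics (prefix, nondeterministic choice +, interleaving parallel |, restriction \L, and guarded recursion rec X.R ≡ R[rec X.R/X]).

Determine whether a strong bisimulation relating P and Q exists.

P ≁ Q

P's transition system — 5 states:
  p0 = rec X. b.a.(X + 0 + X\{a} + a.0) ⊢ -b-> p1
  p1 = a.((rec X. b.a.(X + 0 + X\{a} + a.0)) + 0 + (rec X. b.a.(X + 0 + X\{a} + a.0))\{a} + a.0) ⊢ -a-> p2
  p2 = (rec X. b.a.(X + 0 + X\{a} + a.0)) + 0 + (rec X. b.a.(X + 0 + X\{a} + a.0))\{a} + a.0 ⊢ -a-> p3, -b-> p1, -b-> p4
  p3 = 0 ⊢ ·
  p4 = (a.((rec X. b.a.(X + 0 + X\{a} + a.0)) + 0 + (rec X. b.a.(X + 0 + X\{a} + a.0))\{a} + a.0))\{a} ⊢ ·
Q's transition system — 4 states:
  q0 = rec X. b.a.(X + 0 + X\{a}) ⊢ -b-> q1
  q1 = a.((rec X. b.a.(X + 0 + X\{a})) + 0 + (rec X. b.a.(X + 0 + X\{a}))\{a}) ⊢ -a-> q2
  q2 = (rec X. b.a.(X + 0 + X\{a})) + 0 + (rec X. b.a.(X + 0 + X\{a}))\{a} ⊢ -b-> q1, -b-> q3
  q3 = (a.((rec X. b.a.(X + 0 + X\{a})) + 0 + (rec X. b.a.(X + 0 + X\{a}))\{a}))\{a} ⊢ ·
Coarsest stable partition (strong bisimilarity classes):
  B0 = {p0}
  B1 = {p1}
  B2 = {p2}
  B3 = {p3, p4, q3}
  B4 = {q0}
  B5 = {q1}
  B6 = {q2}
p0 ∈ B0, q0 ∈ B4 → different blocks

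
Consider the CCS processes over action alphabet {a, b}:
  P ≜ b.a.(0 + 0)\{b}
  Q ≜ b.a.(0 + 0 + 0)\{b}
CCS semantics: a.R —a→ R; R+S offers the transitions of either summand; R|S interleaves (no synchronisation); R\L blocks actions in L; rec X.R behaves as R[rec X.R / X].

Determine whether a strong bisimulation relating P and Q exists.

P ~ Q

Reachable graph of P (3 states):
  p0 = b.a.(0 + 0)\{b} → =b=> p1
  p1 = a.(0 + 0)\{b} → =a=> p2
  p2 = (0 + 0)\{b} → ·
Reachable graph of Q (3 states):
  q0 = b.a.(0 + 0 + 0)\{b} → =b=> q1
  q1 = a.(0 + 0 + 0)\{b} → =a=> q2
  q2 = (0 + 0 + 0)\{b} → ·
Partition-refinement fixed point:
  B0 = {p0, q0}
  B1 = {p1, q1}
  B2 = {p2, q2}
p0 ∈ B0, q0 ∈ B0 → same block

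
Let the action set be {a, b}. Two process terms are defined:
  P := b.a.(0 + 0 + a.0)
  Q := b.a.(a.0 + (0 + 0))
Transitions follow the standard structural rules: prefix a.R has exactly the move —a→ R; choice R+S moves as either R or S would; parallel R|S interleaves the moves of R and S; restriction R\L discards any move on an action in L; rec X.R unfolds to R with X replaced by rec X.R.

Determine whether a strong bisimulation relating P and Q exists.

Reachable graph of P (4 states):
  u0 = b.a.(0 + 0 + a.0) has moves --b--▸ u1
  u1 = a.(0 + 0 + a.0) has moves --a--▸ u2
  u2 = 0 + 0 + a.0 has moves --a--▸ u3
  u3 = 0 has moves ·
Reachable graph of Q (4 states):
  v0 = b.a.(a.0 + (0 + 0)) has moves --b--▸ v1
  v1 = a.(a.0 + (0 + 0)) has moves --a--▸ v2
  v2 = a.0 + (0 + 0) has moves --a--▸ v3
  v3 = 0 has moves ·
Coarsest stable partition (strong bisimilarity classes):
  B0 = {u0, v0}
  B1 = {u1, v1}
  B2 = {u2, v2}
  B3 = {u3, v3}
u0 ∈ B0, v0 ∈ B0 → same block

YES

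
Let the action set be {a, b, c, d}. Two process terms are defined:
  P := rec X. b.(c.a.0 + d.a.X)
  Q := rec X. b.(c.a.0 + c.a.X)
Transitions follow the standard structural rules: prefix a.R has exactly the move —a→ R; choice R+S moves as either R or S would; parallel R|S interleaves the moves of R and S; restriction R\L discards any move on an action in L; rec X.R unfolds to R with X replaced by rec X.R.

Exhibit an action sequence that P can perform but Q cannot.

bd

LTS(P): 5 reachable states
  s0 = rec X. b.(c.a.0 + d.a.X) → =b=> s1
  s1 = c.a.0 + d.a.(rec X. b.(c.a.0 + d.a.X)) → =c=> s2, =d=> s3
  s2 = a.0 → =a=> s4
  s3 = a.(rec X. b.(c.a.0 + d.a.X)) → =a=> s0
  s4 = 0 → (no moves)
LTS(Q): 5 reachable states
  t0 = rec X. b.(c.a.0 + c.a.X) → =b=> t1
  t1 = c.a.0 + c.a.(rec X. b.(c.a.0 + c.a.X)) → =c=> t2, =c=> t3
  t2 = a.(rec X. b.(c.a.0 + c.a.X)) → =a=> t0
  t3 = a.0 → =a=> t4
  t4 = 0 → (no moves)
Trace ⟨bd⟩ through P, begin at {s0}:
  [1] b ⇒ {s1}
  [2] d ⇒ {s3}
  — P admits the full trace.
Trace ⟨bd⟩ through Q, begin at {t0}:
  [1] b ⇒ {t1}
  [2] d ⇒ ∅  — Q cannot continue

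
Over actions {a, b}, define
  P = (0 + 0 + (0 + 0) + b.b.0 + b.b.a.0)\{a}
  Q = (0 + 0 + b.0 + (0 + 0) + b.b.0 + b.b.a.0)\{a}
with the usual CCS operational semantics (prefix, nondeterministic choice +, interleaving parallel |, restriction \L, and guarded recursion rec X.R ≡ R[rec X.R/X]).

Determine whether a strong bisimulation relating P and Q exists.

LTS(P): 5 reachable states
  m0 = (0 + 0 + (0 + 0) + b.b.0 + b.b.a.0)\{a} :: =b=> m1, =b=> m2
  m1 = (b.0)\{a} :: =b=> m3
  m2 = (b.a.0)\{a} :: =b=> m4
  m3 = 0\{a} :: (no moves)
  m4 = (a.0)\{a} :: (no moves)
LTS(Q): 5 reachable states
  n0 = (0 + 0 + b.0 + (0 + 0) + b.b.0 + b.b.a.0)\{a} :: =b=> n1, =b=> n2, =b=> n3
  n1 = (b.0)\{a} :: =b=> n3
  n2 = (b.a.0)\{a} :: =b=> n4
  n3 = 0\{a} :: (no moves)
  n4 = (a.0)\{a} :: (no moves)
Coarsest stable partition (strong bisimilarity classes):
  B0 = {m0}
  B1 = {m1, m2, n1, n2}
  B2 = {m3, m4, n3, n4}
  B3 = {n0}
m0 ∈ B0, n0 ∈ B3 → different blocks

not bisimilar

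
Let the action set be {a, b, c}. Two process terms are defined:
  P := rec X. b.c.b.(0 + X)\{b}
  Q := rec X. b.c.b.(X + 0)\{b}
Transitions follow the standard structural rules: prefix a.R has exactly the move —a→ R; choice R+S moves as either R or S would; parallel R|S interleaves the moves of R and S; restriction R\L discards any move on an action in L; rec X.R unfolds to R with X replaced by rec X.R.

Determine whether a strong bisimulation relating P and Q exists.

YES

Reachable graph of P (4 states):
  m0 = rec X. b.c.b.(0 + X)\{b} :: =b=> m1
  m1 = c.b.(0 + (rec X. b.c.b.(0 + X)\{b}))\{b} :: =c=> m2
  m2 = b.(0 + (rec X. b.c.b.(0 + X)\{b}))\{b} :: =b=> m3
  m3 = (0 + (rec X. b.c.b.(0 + X)\{b}))\{b} :: stopped
Reachable graph of Q (4 states):
  n0 = rec X. b.c.b.(X + 0)\{b} :: =b=> n1
  n1 = c.b.((rec X. b.c.b.(X + 0)\{b}) + 0)\{b} :: =c=> n2
  n2 = b.((rec X. b.c.b.(X + 0)\{b}) + 0)\{b} :: =b=> n3
  n3 = ((rec X. b.c.b.(X + 0)\{b}) + 0)\{b} :: stopped
Coarsest stable partition (strong bisimilarity classes):
  B0 = {m0, n0}
  B1 = {m1, n1}
  B2 = {m2, n2}
  B3 = {m3, n3}
m0 ∈ B0, n0 ∈ B0 → same block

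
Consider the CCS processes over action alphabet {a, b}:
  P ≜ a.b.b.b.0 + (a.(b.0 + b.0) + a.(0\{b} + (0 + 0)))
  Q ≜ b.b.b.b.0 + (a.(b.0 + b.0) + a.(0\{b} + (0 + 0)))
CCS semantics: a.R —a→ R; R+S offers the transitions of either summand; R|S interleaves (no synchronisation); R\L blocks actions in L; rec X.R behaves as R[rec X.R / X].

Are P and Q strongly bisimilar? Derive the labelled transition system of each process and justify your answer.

LTS(P): 7 reachable states
  m0 = a.b.b.b.0 + (a.(b.0 + b.0) + a.(0\{b} + (0 + 0))) :: ··a··> m1, ··a··> m2, ··a··> m3
  m1 = 0\{b} + (0 + 0) :: ·
  m2 = b.0 + b.0 :: ··b··> m4
  m3 = b.b.b.0 :: ··b··> m5
  m4 = 0 :: ·
  m5 = b.b.0 :: ··b··> m6
  m6 = b.0 :: ··b··> m4
LTS(Q): 7 reachable states
  n0 = b.b.b.b.0 + (a.(b.0 + b.0) + a.(0\{b} + (0 + 0))) :: ··a··> n1, ··a··> n2, ··b··> n3
  n1 = 0\{b} + (0 + 0) :: ·
  n2 = b.0 + b.0 :: ··b··> n4
  n3 = b.b.b.0 :: ··b··> n5
  n4 = 0 :: ·
  n5 = b.b.0 :: ··b··> n6
  n6 = b.0 :: ··b··> n4
Bisimilarity quotient blocks:
  B0 = {m0}
  B1 = {m1, m4, n1, n4}
  B2 = {m2, m6, n2, n6}
  B3 = {m3, n3}
  B4 = {m5, n5}
  B5 = {n0}
m0 ∈ B0, n0 ∈ B5 → different blocks

not bisimilar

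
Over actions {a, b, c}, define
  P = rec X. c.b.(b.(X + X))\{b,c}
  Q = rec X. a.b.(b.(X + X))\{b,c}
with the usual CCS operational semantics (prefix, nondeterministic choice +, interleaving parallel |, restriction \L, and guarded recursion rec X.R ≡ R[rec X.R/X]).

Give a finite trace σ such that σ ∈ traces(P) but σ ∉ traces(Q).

c

P's transition system — 3 states:
  u0 = rec X. c.b.(b.(X + X))\{b,c} has moves ··c··> u1
  u1 = b.(b.((rec X. c.b.(b.(X + X))\{b,c}) + (rec X. c.b.(b.(X + X))\{b,c})))\{b,c} has moves ··b··> u2
  u2 = (b.((rec X. c.b.(b.(X + X))\{b,c}) + (rec X. c.b.(b.(X + X))\{b,c})))\{b,c} has moves (no moves)
Q's transition system — 3 states:
  v0 = rec X. a.b.(b.(X + X))\{b,c} has moves ··a··> v1
  v1 = b.(b.((rec X. a.b.(b.(X + X))\{b,c}) + (rec X. a.b.(b.(X + X))\{b,c})))\{b,c} has moves ··b··> v2
  v2 = (b.((rec X. a.b.(b.(X + X))\{b,c}) + (rec X. a.b.(b.(X + X))\{b,c})))\{b,c} has moves (no moves)
Run σ = ⟨c⟩ on P: start {u0}
  [1] c ⇒ {u1}
  ✓ P
Run σ = ⟨c⟩ on Q: start {v0}
  [1] c ⇒ ∅ (Q stuck)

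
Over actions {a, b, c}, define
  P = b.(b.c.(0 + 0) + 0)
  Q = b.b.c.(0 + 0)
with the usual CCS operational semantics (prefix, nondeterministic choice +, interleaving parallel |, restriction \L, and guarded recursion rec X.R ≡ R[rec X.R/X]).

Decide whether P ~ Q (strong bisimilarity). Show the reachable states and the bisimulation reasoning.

P ~ Q

LTS(P): 4 reachable states
  u0 = b.(b.c.(0 + 0) + 0) :: —b→ u1
  u1 = b.c.(0 + 0) + 0 :: —b→ u2
  u2 = c.(0 + 0) :: —c→ u3
  u3 = 0 + 0 :: (no moves)
LTS(Q): 4 reachable states
  v0 = b.b.c.(0 + 0) :: —b→ v1
  v1 = b.c.(0 + 0) :: —b→ v2
  v2 = c.(0 + 0) :: —c→ v3
  v3 = 0 + 0 :: (no moves)
Coarsest stable partition (strong bisimilarity classes):
  B0 = {u0, v0}
  B1 = {u1, v1}
  B2 = {u2, v2}
  B3 = {u3, v3}
u0 ∈ B0, v0 ∈ B0 → same block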